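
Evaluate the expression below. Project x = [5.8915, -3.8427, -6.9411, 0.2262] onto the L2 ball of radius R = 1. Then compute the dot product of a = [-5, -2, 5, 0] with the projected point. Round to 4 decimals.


Step 1: Compute ||x|| (intermediates to 6 decimals).
||x|| = sqrt(5.8915^2 + (-3.8427)^2 + (-6.9411)^2 + 0.2262^2) = 9.884642
Step 2: Project.
Since ||x|| > R, scale = R/||x|| = 1/9.884642 = 0.101167, proj(x) = scale * x
proj(x) = [0.596025, -0.388754, -0.70221, 0.022884]
Step 3: Dot product.
a^T * proj(x) = -5*0.596025 - 2*(-0.388754) + 5*(-0.70221) + 0*0.022884 = -5.7137


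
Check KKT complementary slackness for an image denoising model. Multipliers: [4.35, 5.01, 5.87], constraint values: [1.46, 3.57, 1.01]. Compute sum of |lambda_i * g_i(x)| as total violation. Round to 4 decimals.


KKT complementary slackness check:
lambda_1 * g_1 = 4.35 * 1.46 = 6.351
lambda_2 * g_2 = 5.01 * 3.57 = 17.8857
lambda_3 * g_3 = 5.87 * 1.01 = 5.9287
Total violation = 6.351 + 17.8857 + 5.9287 = 30.1654


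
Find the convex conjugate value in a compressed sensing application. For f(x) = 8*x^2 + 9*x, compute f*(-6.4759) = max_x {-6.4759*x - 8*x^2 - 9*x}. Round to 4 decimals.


f*(y) = sup_x {y*x - a*x^2 - b*x} = sup_x {(y-b)*x - a*x^2}
FOC: (y - b) - 2a*x = 0 => x* = (y - b)/(2a)
x* = (-6.4759 - 9)/(2*8) = -0.9672
f*(-6.4759) = (y-b)^2/(4a) = (-6.4759 - 9)^2/(4*8)
= 239.5035/32 = 7.4845


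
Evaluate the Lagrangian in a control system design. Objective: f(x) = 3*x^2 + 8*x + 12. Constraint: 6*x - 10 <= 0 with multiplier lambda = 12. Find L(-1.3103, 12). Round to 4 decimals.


Step 1: Evaluate f(x).
f(-1.3103) = 3*(-1.3103)^2 + 8*(-1.3103) + 12 = 6.6683
Step 2: Evaluate g(x).
g(-1.3103) = 6*-1.3103 - 10 = -17.8618
Step 3: Compute Lagrangian.
L = 6.6683 + 12*-17.8618 = -207.6733


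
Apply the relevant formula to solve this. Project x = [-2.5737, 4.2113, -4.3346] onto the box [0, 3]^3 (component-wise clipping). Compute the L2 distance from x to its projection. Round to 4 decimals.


Project each component onto [0, 3].
clip(-2.5737) = 0.0, clip(4.2113) = 3.0, clip(-4.3346) = 0.0
Projection = [0.0, 3.0, 0.0]
Squared diffs: [6.6239, 1.4672, 18.7888]
Distance = sqrt(26.8799) = 5.1846


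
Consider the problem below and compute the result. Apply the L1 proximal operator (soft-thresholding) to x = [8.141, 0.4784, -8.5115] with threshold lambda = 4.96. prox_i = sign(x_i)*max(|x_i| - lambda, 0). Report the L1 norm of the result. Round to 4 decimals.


Soft-thresholding with lambda = 4.96:
prox(8.141) = sign(8.141)*max(|8.141| - 4.96, 0) = 3.181
prox(0.4784) = sign(0.4784)*max(|0.4784| - 4.96, 0) = 0.0
prox(-8.5115) = sign(-8.5115)*max(|-8.5115| - 4.96, 0) = -3.5515
prox(x) = [3.181, 0.0, -3.5515]
||prox(x)||_1 = 3.181 + 0.0 + 3.5515 = 6.7325


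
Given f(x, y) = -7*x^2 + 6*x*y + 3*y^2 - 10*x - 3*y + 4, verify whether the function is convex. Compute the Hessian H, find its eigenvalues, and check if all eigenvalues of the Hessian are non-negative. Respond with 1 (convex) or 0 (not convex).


The Hessian of f(x,y) = -7*x^2 + 6*x*y + 3*y^2 - 10*x - 3*y + 4 is:
H = [[-14, 6], [6, 6]]
Trace = -14 + 6 = -8
Determinant = -14*6 - (6)^2 = -120
Discriminant = (-8)^2 - 4*-120 = 544.0
Eigenvalues: lambda_1 = -15.6619, lambda_2 = 7.6619
The function is not convex.

0


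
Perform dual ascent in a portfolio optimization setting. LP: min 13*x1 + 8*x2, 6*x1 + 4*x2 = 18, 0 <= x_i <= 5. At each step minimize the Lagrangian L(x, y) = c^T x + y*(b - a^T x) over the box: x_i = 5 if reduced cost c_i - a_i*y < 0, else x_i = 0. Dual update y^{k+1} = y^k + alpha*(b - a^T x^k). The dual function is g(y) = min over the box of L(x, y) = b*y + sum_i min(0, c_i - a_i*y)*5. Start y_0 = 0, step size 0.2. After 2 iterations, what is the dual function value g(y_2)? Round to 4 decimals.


Dual ascent for LP: min 13*x1 + 8*x2, 6*x1 + 4*x2 = 18, 0 <= x_i <= 5
Step 1: y^k = 0.0, reduced costs: (13.0, 8.0)
  x^k = (0.0, 0.0), subgradient = b - a^T x = 18.0
  y^{k+1} = 0.0 + 0.2*18.0 = 3.6
Step 2: y^k = 3.6, reduced costs: (-8.6, -6.4)
  x^k = (5.0, 5.0), subgradient = b - a^T x = -32.0
  y^{k+1} = 3.6 + 0.2*-32.0 = -2.8
Dual objective at y_2 = -2.8: reduced costs (29.8, 19.2), box minimizer x = (0.0, 0.0)
g(y_2) = b*y + (c1 - a1*y)*x1 + (c2 - a2*y)*x2 = 18*(-2.8) + 29.8*0.0 + 19.2*0.0 = -50.4 + 0.0 + 0.0 = -50.4


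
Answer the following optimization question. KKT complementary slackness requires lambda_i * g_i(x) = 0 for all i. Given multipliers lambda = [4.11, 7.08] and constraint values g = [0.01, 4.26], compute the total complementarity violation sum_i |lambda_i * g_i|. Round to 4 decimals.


KKT complementary slackness check:
lambda_1 * g_1 = 4.11 * 0.01 = 0.0411
lambda_2 * g_2 = 7.08 * 4.26 = 30.1608
Total violation = 0.0411 + 30.1608 = 30.2019


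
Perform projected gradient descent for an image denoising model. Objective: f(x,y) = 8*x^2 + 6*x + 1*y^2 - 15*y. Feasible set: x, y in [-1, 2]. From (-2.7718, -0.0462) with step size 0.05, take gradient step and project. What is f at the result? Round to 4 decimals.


Step 1: Compute gradient at (-2.7718, -0.0462).
grad_x = 2*8*-2.7718 + 6 = -38.3488
grad_y = 2*1*-0.0462 - 15 = -15.0924
Step 2: Gradient step.
x_raw = -2.7718 - 0.05*-38.3488 = -0.8544
y_raw = -0.0462 - 0.05*-15.0924 = 0.7084
Step 3: Project onto [-1, 2].
x_proj = clip(-0.8544) = -0.8544
y_proj = clip(0.7084) = 0.7084
Step 4: Evaluate f.
f(-0.8544, 0.7084) = -9.4112


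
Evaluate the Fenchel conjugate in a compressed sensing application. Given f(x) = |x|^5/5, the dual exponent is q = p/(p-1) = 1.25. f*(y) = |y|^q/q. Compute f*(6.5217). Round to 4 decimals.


The conjugate exponent q satisfies 1/p + 1/q = 1.
p = 5, so q = 5/(5 - 1) = 1.25
|y|^q = 6.5217^1.25 = 10.422
f*(6.5217) = 10.422 / 1.25 = 8.3376


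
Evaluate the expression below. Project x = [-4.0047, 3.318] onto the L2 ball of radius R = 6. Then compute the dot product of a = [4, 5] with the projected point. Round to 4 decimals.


Step 1: Compute ||x|| (intermediates to 6 decimals).
||x|| = sqrt((-4.0047)^2 + 3.318^2) = 5.200649
Step 2: Project.
Since ||x|| <= R, proj = x (no scaling needed).
proj(x) = [-4.0047, 3.318]
Step 3: Dot product.
a^T * proj(x) = 4*(-4.0047) + 5*3.318 = 0.5712


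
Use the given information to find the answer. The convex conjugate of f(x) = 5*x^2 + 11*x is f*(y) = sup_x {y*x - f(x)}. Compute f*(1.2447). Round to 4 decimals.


f*(y) = sup_x {y*x - a*x^2 - b*x} = sup_x {(y-b)*x - a*x^2}
FOC: (y - b) - 2a*x = 0 => x* = (y - b)/(2a)
x* = (1.2447 - 11)/(2*5) = -0.9755
f*(1.2447) = (y-b)^2/(4a) = (1.2447 - 11)^2/(4*5)
= 95.1659/20 = 4.7583


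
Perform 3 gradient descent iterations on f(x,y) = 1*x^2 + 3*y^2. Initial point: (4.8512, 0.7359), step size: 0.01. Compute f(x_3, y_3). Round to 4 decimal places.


Gradient descent on f(x,y) = 1*x^2 + 3*y^2.
Starting point: (4.8512, 0.7359), alpha = 0.01
Step 1: grad_x = 2*1*4.8512 = 9.7024, grad_y = 2*3*0.7359 = 4.4154
  x_1 = 4.8512 - 0.01*9.7024 = 4.7542
  y_1 = 0.7359 - 0.01*4.4154 = 0.6917
Step 2: grad_x = 2*1*4.7542 = 9.5084, grad_y = 2*3*0.6917 = 4.1505
  x_2 = 4.7542 - 0.01*9.5084 = 4.6591
  y_2 = 0.6917 - 0.01*4.1505 = 0.6502
Step 3: grad_x = 2*1*4.6591 = 9.3182, grad_y = 2*3*0.6502 = 3.9014
  x_3 = 4.6591 - 0.01*9.3182 = 4.5659
  y_3 = 0.6502 - 0.01*3.9014 = 0.6112
f(4.5659, 0.6112) = 1*4.5659^2 + 3*0.6112^2 = 21.9683


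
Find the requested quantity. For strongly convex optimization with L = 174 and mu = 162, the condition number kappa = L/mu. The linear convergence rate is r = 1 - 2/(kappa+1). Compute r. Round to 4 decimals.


Step 1: Compute the condition number.
kappa = L/mu = 174/162 = 1.0741
Step 2: Compute the convergence rate.
r = 1 - 2/(kappa + 1) = 1 - 2*mu/(L + mu) = (L - mu)/(L + mu) = 12/336 = 0.0357


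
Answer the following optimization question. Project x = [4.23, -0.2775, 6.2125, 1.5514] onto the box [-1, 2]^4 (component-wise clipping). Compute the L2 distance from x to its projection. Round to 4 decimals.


Project each component onto [-1, 2].
clip(4.23) = 2.0, clip(-0.2775) = -0.2775, clip(6.2125) = 2.0, clip(1.5514) = 1.5514
Projection = [2.0, -0.2775, 2.0, 1.5514]
Squared diffs: [4.9729, 0.0, 17.7452, 0.0]
Distance = sqrt(22.7181) = 4.7663


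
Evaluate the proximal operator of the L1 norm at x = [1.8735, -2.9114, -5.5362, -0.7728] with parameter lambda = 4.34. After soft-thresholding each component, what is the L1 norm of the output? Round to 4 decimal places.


Soft-thresholding with lambda = 4.34:
prox(1.8735) = sign(1.8735)*max(|1.8735| - 4.34, 0) = 0.0
prox(-2.9114) = sign(-2.9114)*max(|-2.9114| - 4.34, 0) = 0.0
prox(-5.5362) = sign(-5.5362)*max(|-5.5362| - 4.34, 0) = -1.1962
prox(-0.7728) = sign(-0.7728)*max(|-0.7728| - 4.34, 0) = 0.0
prox(x) = [0.0, 0.0, -1.1962, 0.0]
||prox(x)||_1 = 0.0 + 0.0 + 1.1962 + 0.0 = 1.1962


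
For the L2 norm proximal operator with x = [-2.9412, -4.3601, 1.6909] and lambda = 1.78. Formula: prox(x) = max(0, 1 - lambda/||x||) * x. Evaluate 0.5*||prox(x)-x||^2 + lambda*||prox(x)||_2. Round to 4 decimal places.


Step 1: Compute ||x||.
||x|| = 5.5245
Step 2: Compute scaling factor.
scale = max(0, 1 - 1.78/5.5245) = 0.6778
Step 3: prox(x) = [-1.9935, -2.9553, 1.1461]
||prox(x)|| = 3.7445
Step 4: Proximal objective.
0.5*||prox-x||^2 = 1.5842
lambda*||prox|| = 6.6652
Total = 8.2494


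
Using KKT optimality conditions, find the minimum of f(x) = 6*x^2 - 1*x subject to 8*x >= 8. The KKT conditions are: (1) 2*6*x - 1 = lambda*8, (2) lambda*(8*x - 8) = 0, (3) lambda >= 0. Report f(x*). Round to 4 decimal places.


Step 1: Try lambda = 0 (constraint inactive).
x_unc = 1/(2*6) = 0.0833
Check: 8*0.0833 = 0.6664 < 8 -- violated!
Step 2: Constraint must be active: 8*x = 8
x* = 8/8 = 1.0
lambda = (2*6*1.0 - 1)/8 = 1.375
Step 3: Compute optimal value.
f(x*) = 6*1.0^2 - 1*1.0 = 5.0


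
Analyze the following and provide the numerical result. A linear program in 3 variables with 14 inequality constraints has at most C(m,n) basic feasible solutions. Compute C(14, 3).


Each vertex corresponds to some choice of n active constraints out of m, so the number of vertices is at most C(m, n) = m! / (n!(m-n)!).
m = 14, n = 3
Numerator: 14 * 13 * 12
Denominator: 3! = 6
C(14, 3) = 364


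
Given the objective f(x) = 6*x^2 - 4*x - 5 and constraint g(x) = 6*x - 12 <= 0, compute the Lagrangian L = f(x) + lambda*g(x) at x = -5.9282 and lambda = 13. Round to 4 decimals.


Step 1: Evaluate f(x).
f(-5.9282) = 6*(-5.9282)^2 - 4*(-5.9282) - 5 = 229.5741
Step 2: Evaluate g(x).
g(-5.9282) = 6*-5.9282 - 12 = -47.5692
Step 3: Compute Lagrangian.
L = 229.5741 + 13*-47.5692 = -388.8255


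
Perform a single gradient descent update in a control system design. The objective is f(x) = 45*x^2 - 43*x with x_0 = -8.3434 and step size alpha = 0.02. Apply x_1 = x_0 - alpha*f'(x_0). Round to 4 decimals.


We compute the gradient at x_0 and apply the update.
f'(x) = 90*x - 43
f'(-8.3434) = 90*-8.3434 - 43 = -793.906
x_1 = -8.3434 - 0.02*-793.906 = 7.5347


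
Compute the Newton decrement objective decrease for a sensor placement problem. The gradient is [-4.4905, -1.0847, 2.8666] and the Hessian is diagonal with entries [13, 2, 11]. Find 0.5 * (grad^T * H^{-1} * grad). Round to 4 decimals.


Step 1: H is diagonal, so H^(-1) * g = [-0.3454, -0.5424, 0.2606].
Step 2: g^T H^(-1) g = sum_i g_i^2 / H_ii
  = (-4.4905)^2/13 + (-1.0847)^2/2 + (2.8666)^2/11
  = 1.5511 + 0.5883 + 0.747 = 2.8864
Step 3: Objective decrease = 0.5 * g^T H^(-1) g = 1.4432


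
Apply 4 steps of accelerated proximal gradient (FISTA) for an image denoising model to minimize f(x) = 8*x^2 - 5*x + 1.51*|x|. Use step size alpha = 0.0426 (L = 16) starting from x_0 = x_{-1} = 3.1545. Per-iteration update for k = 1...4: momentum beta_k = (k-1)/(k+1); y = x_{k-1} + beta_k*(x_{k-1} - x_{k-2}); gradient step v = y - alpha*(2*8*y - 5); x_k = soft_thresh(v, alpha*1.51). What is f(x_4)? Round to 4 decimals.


FISTA on f(x) = 8*x^2 - 5*x + 1.51*|x|
L = 16, alpha = 0.0426
Iteration 1: beta = 0.0, y = 3.1545 + 0.0*(3.1545 - 3.1545) = 3.1545
  grad(y) = 45.472, v = y - alpha*grad = 1.2174
  prox(v) = soft_thresh(1.2174, 0.0643) = 1.1531
Iteration 2: beta = 0.3333, y = 1.1531 + 0.3333*(1.1531 - 3.1545) = 0.4859
  grad(y) = 2.7748, v = y - alpha*grad = 0.3677
  prox(v) = soft_thresh(0.3677, 0.0643) = 0.3034
Iteration 3: beta = 0.5, y = 0.3034 + 0.5*(0.3034 - 1.1531) = -0.1214
  grad(y) = -6.9431, v = y - alpha*grad = 0.1743
  prox(v) = soft_thresh(0.1743, 0.0643) = 0.11
Iteration 4: beta = 0.6, y = 0.11 + 0.6*(0.11 - 0.3034) = -0.006
  grad(y) = -5.0964, v = y - alpha*grad = 0.2111
  prox(v) = soft_thresh(0.2111, 0.0643) = 0.1468
f(x_4) = 8*0.1468^2 - 5*0.1468 + 1.51*|0.1468| = -0.3399


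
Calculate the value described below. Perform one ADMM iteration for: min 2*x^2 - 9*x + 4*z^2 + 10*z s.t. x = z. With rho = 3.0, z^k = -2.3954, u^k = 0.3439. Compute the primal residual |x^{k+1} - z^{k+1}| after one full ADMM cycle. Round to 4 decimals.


ADMM iteration with rho = 3.0, z^k = -2.3954, u^k = 0.3439
Step 1: x-update.
Minimize 2*x^2 - 9*x + (3.0/2)*(x + 2.3954 + 0.3439)^2
FOC: (2*2 + 3.0)*x = 9 + 3.0*(-2.3954 - 0.3439)
x^{k+1} = 0.1117
Step 2: z-update.
Minimize 4*z^2 + 10*z + (3.0/2)*(0.1117 - z + 0.3439)^2
FOC: (2*4 + 3.0)*z = -10 + 3.0*(0.1117 + 0.3439)
z^{k+1} = -0.7848
Step 3: u-update.
u^{k+1} = 0.3439 + 0.1117 + 0.7848 = 1.2405
Step 4: Primal residual = |0.1117 + 0.7848| = 0.8966


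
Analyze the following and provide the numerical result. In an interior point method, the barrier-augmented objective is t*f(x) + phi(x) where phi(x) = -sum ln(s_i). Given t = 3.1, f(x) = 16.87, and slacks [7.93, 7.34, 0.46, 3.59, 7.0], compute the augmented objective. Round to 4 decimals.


Step 1: Compute log-barrier.
ln values: [2.0707, 1.9933, -0.7765, 1.2782, 1.9459]
phi = -(2.0707 + 1.9933 - 0.7765 + 1.2782 + 1.9459) = -6.5115
Step 2: Compute augmented objective.
t*f(x) = 3.1*16.87 = 52.297
Total = 52.297 - 6.5115 = 45.7855


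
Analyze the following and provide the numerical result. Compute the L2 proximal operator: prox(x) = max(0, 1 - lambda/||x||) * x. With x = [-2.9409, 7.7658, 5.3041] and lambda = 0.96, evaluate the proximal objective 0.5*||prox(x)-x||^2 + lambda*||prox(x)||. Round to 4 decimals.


Step 1: Compute ||x||.
||x|| = 9.8534
Step 2: Compute scaling factor.
scale = max(0, 1 - 0.96/9.8534) = 0.9026
Step 3: prox(x) = [-2.6544, 7.0092, 4.7873]
||prox(x)|| = 8.8934
Step 4: Proximal objective.
0.5*||prox-x||^2 = 0.4608
lambda*||prox|| = 8.5377
Total = 8.9985


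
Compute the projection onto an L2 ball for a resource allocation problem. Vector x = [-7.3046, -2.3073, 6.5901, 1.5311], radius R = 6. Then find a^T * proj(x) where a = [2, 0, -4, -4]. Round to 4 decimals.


Step 1: Compute ||x|| (intermediates to 6 decimals).
||x|| = sqrt((-7.3046)^2 + (-2.3073)^2 + 6.5901^2 + 1.5311^2) = 10.220298
Step 2: Project.
Since ||x|| > R, scale = R/||x|| = 6/10.220298 = 0.587067, proj(x) = scale * x
proj(x) = [-4.28829, -1.35454, 3.86883, 0.898858]
Step 3: Dot product.
a^T * proj(x) = 2*(-4.28829) + 0*(-1.35454) - 4*3.86883 - 4*0.898858 = -27.6473


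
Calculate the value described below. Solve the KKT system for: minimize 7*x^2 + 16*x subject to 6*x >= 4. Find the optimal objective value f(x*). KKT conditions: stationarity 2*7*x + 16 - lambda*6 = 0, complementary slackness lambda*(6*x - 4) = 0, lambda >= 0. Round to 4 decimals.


Step 1: Try lambda = 0 (constraint inactive).
x_unc = -16/(2*7) = -1.1429
Check: 6*-1.1429 = -6.8574 < 4 -- violated!
Step 2: Constraint must be active: 6*x = 4
x* = 4/6 = 2/3 = 0.6667 (rounded; the exact value 2/3 is used below)
lambda = (2*7*(2/3) + 16)/6 = 4.2222
Step 3: Compute optimal value.
f(x*) = 7*(2/3)^2 + 16*(2/3) = 13.7778


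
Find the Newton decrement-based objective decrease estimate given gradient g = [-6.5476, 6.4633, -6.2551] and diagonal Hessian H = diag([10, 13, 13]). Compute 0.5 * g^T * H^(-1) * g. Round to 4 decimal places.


Step 1: H is diagonal, so H^(-1) * g = [-0.6548, 0.4972, -0.4812].
Step 2: g^T H^(-1) g = sum_i g_i^2 / H_ii
  = (-6.5476)^2/10 + (6.4633)^2/13 + (-6.2551)^2/13
  = 4.2871 + 3.2134 + 3.0097 = 10.5102
Step 3: Objective decrease = 0.5 * g^T H^(-1) g = 5.2551


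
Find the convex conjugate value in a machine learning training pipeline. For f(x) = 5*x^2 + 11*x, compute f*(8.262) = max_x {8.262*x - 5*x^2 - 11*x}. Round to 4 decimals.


f*(y) = sup_x {y*x - a*x^2 - b*x} = sup_x {(y-b)*x - a*x^2}
FOC: (y - b) - 2a*x = 0 => x* = (y - b)/(2a)
x* = (8.262 - 11)/(2*5) = -0.2738
f*(8.262) = (y-b)^2/(4a) = (8.262 - 11)^2/(4*5)
= 7.4966/20 = 0.3748


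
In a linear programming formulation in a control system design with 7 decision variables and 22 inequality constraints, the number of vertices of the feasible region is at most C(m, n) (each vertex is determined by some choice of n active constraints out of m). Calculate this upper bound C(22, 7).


Each vertex corresponds to some choice of n active constraints out of m, so the number of vertices is at most C(m, n) = m! / (n!(m-n)!).
m = 22, n = 7
Numerator: 22 * 21 * 20 * 19 * 18 * 17 * 16
Denominator: 7! = 5040
C(22, 7) = 170544


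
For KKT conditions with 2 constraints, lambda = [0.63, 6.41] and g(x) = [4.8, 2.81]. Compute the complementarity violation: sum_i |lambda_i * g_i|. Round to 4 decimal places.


KKT complementary slackness check:
lambda_1 * g_1 = 0.63 * 4.8 = 3.024
lambda_2 * g_2 = 6.41 * 2.81 = 18.0121
Total violation = 3.024 + 18.0121 = 21.0361


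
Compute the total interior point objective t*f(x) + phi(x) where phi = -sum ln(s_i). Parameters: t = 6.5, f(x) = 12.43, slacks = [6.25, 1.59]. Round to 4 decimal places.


Step 1: Compute log-barrier.
ln values: [1.8326, 0.4637]
phi = -(1.8326 + 0.4637) = -2.2963
Step 2: Compute augmented objective.
t*f(x) = 6.5*12.43 = 80.795
Total = 80.795 - 2.2963 = 78.4987


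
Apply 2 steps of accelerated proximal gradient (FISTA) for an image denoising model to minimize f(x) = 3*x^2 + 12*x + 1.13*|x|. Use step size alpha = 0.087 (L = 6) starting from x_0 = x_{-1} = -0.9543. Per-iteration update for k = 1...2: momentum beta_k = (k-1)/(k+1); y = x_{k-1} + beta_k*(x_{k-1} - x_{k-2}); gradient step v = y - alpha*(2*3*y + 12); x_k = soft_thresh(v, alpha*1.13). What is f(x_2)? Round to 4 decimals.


FISTA on f(x) = 3*x^2 + 12*x + 1.13*|x|
L = 6, alpha = 0.087
Iteration 1: beta = 0.0, y = -0.9543 + 0.0*(-0.9543 + 0.9543) = -0.9543
  grad(y) = 6.2742, v = y - alpha*grad = -1.5002
  prox(v) = soft_thresh(-1.5002, 0.0983) = -1.4018
Iteration 2: beta = 0.3333, y = -1.4018 + 0.3333*(-1.4018 + 0.9543) = -1.551
  grad(y) = 2.6938, v = y - alpha*grad = -1.7854
  prox(v) = soft_thresh(-1.7854, 0.0983) = -1.6871
f(x_2) = 3*(-1.6871)^2 + 12*(-1.6871) + 1.13*|-1.6871| = -9.7998


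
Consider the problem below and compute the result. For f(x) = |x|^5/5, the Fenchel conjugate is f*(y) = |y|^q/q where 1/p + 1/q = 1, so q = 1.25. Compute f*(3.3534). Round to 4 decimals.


The conjugate exponent q satisfies 1/p + 1/q = 1.
p = 5, so q = 5/(5 - 1) = 1.25
|y|^q = 3.3534^1.25 = 4.5379
f*(3.3534) = 4.5379 / 1.25 = 3.6303


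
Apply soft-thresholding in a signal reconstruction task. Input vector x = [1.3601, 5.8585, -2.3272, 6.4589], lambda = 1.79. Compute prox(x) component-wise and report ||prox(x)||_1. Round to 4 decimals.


Soft-thresholding with lambda = 1.79:
prox(1.3601) = sign(1.3601)*max(|1.3601| - 1.79, 0) = 0.0
prox(5.8585) = sign(5.8585)*max(|5.8585| - 1.79, 0) = 4.0685
prox(-2.3272) = sign(-2.3272)*max(|-2.3272| - 1.79, 0) = -0.5372
prox(6.4589) = sign(6.4589)*max(|6.4589| - 1.79, 0) = 4.6689
prox(x) = [0.0, 4.0685, -0.5372, 4.6689]
||prox(x)||_1 = 0.0 + 4.0685 + 0.5372 + 4.6689 = 9.2746


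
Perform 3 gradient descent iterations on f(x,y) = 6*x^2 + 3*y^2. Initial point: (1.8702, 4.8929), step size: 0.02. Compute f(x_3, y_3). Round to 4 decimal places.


Gradient descent on f(x,y) = 6*x^2 + 3*y^2.
Starting point: (1.8702, 4.8929), alpha = 0.02
Step 1: grad_x = 2*6*1.8702 = 22.4424, grad_y = 2*3*4.8929 = 29.3574
  x_1 = 1.8702 - 0.02*22.4424 = 1.4214
  y_1 = 4.8929 - 0.02*29.3574 = 4.3058
Step 2: grad_x = 2*6*1.4214 = 17.0562, grad_y = 2*3*4.3058 = 25.8345
  x_2 = 1.4214 - 0.02*17.0562 = 1.0802
  y_2 = 4.3058 - 0.02*25.8345 = 3.7891
Step 3: grad_x = 2*6*1.0802 = 12.9627, grad_y = 2*3*3.7891 = 22.7344
  x_3 = 1.0802 - 0.02*12.9627 = 0.821
  y_3 = 3.7891 - 0.02*22.7344 = 3.3344
f(0.821, 3.3344) = 6*0.821^2 + 3*3.3344^2 = 37.3981


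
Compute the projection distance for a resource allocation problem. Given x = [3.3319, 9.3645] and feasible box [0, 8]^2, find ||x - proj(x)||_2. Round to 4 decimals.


Project each component onto [0, 8].
clip(3.3319) = 3.3319, clip(9.3645) = 8.0
Projection = [3.3319, 8.0]
Squared diffs: [0.0, 1.8619]
Distance = sqrt(1.8619) = 1.3645


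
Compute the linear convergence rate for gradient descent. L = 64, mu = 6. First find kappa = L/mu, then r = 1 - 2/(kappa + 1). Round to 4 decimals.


Step 1: Compute the condition number.
kappa = L/mu = 64/6 = 10.6667
Step 2: Compute the convergence rate.
r = 1 - 2/(kappa + 1) = 1 - 2*mu/(L + mu) = (L - mu)/(L + mu) = 58/70 = 0.8286


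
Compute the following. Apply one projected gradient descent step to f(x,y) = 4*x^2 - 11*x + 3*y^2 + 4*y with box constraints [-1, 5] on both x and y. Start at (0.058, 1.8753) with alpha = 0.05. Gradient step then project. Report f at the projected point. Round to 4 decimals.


Step 1: Compute gradient at (0.058, 1.8753).
grad_x = 2*4*0.058 - 11 = -10.536
grad_y = 2*3*1.8753 + 4 = 15.2518
Step 2: Gradient step.
x_raw = 0.058 - 0.05*-10.536 = 0.5848
y_raw = 1.8753 - 0.05*15.2518 = 1.1127
Step 3: Project onto [-1, 5].
x_proj = clip(0.5848) = 0.5848
y_proj = clip(1.1127) = 1.1127
Step 4: Evaluate f.
f(0.5848, 1.1127) = 3.1004


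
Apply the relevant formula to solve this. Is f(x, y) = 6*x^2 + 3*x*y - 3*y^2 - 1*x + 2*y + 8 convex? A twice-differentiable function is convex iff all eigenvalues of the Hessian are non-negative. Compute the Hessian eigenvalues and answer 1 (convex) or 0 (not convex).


The Hessian of f(x,y) = 6*x^2 + 3*x*y - 3*y^2 - 1*x + 2*y + 8 is:
H = [[12, 3], [3, -6]]
Trace = 12 - 6 = 6
Determinant = 12*-6 - (3)^2 = -81
Discriminant = (6)^2 - 4*-81 = 360.0
Eigenvalues: lambda_1 = -6.4868, lambda_2 = 12.4868
The function is not convex.

0


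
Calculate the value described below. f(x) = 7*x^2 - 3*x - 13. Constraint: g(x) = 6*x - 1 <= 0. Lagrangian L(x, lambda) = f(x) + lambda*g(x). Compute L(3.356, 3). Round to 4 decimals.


Step 1: Evaluate f(x).
f(3.356) = 7*3.356^2 - 3*3.356 - 13 = 55.7712
Step 2: Evaluate g(x).
g(3.356) = 6*3.356 - 1 = 19.136
Step 3: Compute Lagrangian.
L = 55.7712 + 3*19.136 = 113.1792


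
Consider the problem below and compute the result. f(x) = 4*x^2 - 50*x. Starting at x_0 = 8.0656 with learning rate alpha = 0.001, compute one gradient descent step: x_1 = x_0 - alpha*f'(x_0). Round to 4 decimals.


We compute the gradient at x_0 and apply the update.
f'(x) = 8*x - 50
f'(8.0656) = 8*8.0656 - 50 = 14.5248
x_1 = 8.0656 - 0.001*14.5248 = 8.0511


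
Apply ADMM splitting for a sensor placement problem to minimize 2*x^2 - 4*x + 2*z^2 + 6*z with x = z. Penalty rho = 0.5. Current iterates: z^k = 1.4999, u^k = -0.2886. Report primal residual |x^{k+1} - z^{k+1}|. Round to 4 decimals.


ADMM iteration with rho = 0.5, z^k = 1.4999, u^k = -0.2886
Step 1: x-update.
Minimize 2*x^2 - 4*x + (0.5/2)*(x - 1.4999 - 0.2886)^2
FOC: (2*2 + 0.5)*x = 4 + 0.5*(1.4999 + 0.2886)
x^{k+1} = 1.0876
Step 2: z-update.
Minimize 2*z^2 + 6*z + (0.5/2)*(1.0876 - z - 0.2886)^2
FOC: (2*2 + 0.5)*z = -6 + 0.5*(1.0876 - 0.2886)
z^{k+1} = -1.2446
Step 3: u-update.
u^{k+1} = -0.2886 + 1.0876 + 1.2446 = 2.0436
Step 4: Primal residual = |1.0876 + 1.2446| = 2.3322


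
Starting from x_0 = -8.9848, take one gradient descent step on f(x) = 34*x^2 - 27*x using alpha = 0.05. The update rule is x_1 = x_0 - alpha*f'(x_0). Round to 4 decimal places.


We compute the gradient at x_0 and apply the update.
f'(x) = 68*x - 27
f'(-8.9848) = 68*-8.9848 - 27 = -637.9664
x_1 = -8.9848 - 0.05*-637.9664 = 22.9135


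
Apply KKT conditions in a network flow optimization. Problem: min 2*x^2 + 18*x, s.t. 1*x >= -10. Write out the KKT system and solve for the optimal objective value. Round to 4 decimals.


Step 1: Try lambda = 0 (constraint inactive).
Stationarity: 2*2*x + 18 = 0
x* = -18/(2*2) = -4.5
Check constraint: 1*-4.5 = -4.5 >= -10 -- satisfied.
Step 2: Compute optimal value.
f(x*) = 2*(-4.5)^2 + 18*(-4.5) = -40.5


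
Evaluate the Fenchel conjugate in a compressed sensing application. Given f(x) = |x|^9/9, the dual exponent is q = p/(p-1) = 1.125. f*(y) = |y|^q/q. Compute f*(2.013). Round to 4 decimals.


The conjugate exponent q satisfies 1/p + 1/q = 1.
p = 9, so q = 9/(9 - 1) = 1.125
|y|^q = 2.013^1.125 = 2.197
f*(2.013) = 2.197 / 1.125 = 1.9529


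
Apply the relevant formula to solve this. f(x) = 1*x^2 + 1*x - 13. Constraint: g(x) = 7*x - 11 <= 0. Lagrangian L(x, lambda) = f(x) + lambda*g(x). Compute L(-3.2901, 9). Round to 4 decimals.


Step 1: Evaluate f(x).
f(-3.2901) = 1*(-3.2901)^2 + 1*(-3.2901) - 13 = -5.4653
Step 2: Evaluate g(x).
g(-3.2901) = 7*-3.2901 - 11 = -34.0307
Step 3: Compute Lagrangian.
L = -5.4653 + 9*-34.0307 = -311.7416


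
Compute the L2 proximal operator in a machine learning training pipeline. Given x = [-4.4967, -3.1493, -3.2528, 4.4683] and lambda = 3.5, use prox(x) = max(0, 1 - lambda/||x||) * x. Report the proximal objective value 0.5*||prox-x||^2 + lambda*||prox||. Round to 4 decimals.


Step 1: Compute ||x||.
||x|| = 7.79
Step 2: Compute scaling factor.
scale = max(0, 1 - 3.5/7.79) = 0.5507
Step 3: prox(x) = [-2.4764, -1.7343, -1.7913, 2.4607]
||prox(x)|| = 4.29
Step 4: Proximal objective.
0.5*||prox-x||^2 = 6.125
lambda*||prox|| = 15.015
Total = 21.1402


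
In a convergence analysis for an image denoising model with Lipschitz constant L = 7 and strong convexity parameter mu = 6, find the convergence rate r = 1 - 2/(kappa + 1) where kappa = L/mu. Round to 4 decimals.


Step 1: Compute the condition number.
kappa = L/mu = 7/6 = 1.1667
Step 2: Compute the convergence rate.
r = 1 - 2/(kappa + 1) = 1 - 2*mu/(L + mu) = (L - mu)/(L + mu) = 1/13 = 0.0769


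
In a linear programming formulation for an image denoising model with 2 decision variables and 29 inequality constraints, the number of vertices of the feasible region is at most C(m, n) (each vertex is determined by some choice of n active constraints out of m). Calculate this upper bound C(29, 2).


Each vertex corresponds to some choice of n active constraints out of m, so the number of vertices is at most C(m, n) = m! / (n!(m-n)!).
m = 29, n = 2
Numerator: 29 * 28
Denominator: 2! = 2
C(29, 2) = 406


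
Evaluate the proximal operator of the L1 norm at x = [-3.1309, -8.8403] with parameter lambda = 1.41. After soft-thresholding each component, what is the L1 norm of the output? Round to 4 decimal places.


Soft-thresholding with lambda = 1.41:
prox(-3.1309) = sign(-3.1309)*max(|-3.1309| - 1.41, 0) = -1.7209
prox(-8.8403) = sign(-8.8403)*max(|-8.8403| - 1.41, 0) = -7.4303
prox(x) = [-1.7209, -7.4303]
||prox(x)||_1 = 1.7209 + 7.4303 = 9.1512


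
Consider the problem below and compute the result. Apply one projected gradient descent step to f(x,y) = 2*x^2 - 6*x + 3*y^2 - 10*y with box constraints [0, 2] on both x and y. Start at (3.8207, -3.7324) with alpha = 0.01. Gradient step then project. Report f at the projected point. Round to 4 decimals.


Step 1: Compute gradient at (3.8207, -3.7324).
grad_x = 2*2*3.8207 - 6 = 9.2828
grad_y = 2*3*-3.7324 - 10 = -32.3944
Step 2: Gradient step.
x_raw = 3.8207 - 0.01*9.2828 = 3.7279
y_raw = -3.7324 - 0.01*-32.3944 = -3.4085
Step 3: Project onto [0, 2].
x_proj = clip(3.7279) = 2.0
y_proj = clip(-3.4085) = 0.0
Step 4: Evaluate f.
f(2.0, 0.0) = -4.0


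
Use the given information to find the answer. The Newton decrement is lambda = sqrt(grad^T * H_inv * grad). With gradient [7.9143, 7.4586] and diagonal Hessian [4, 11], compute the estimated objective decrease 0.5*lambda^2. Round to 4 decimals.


Step 1: H is diagonal, so H^(-1) * g = [1.9786, 0.6781].
Step 2: g^T H^(-1) g = sum_i g_i^2 / H_ii
  = (7.9143)^2/4 + (7.4586)^2/11
  = 15.659 + 5.0573 = 20.7164
Step 3: Objective decrease = 0.5 * g^T H^(-1) g = 10.3582


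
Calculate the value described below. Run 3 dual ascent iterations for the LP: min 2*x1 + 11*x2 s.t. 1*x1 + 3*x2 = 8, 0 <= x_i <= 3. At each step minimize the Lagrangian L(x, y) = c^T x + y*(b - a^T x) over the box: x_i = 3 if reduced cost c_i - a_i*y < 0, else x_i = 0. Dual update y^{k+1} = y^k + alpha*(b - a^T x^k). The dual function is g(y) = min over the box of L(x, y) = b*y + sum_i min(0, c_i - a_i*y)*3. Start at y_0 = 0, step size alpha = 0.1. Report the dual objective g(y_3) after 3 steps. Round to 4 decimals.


Dual ascent for LP: min 2*x1 + 11*x2, 1*x1 + 3*x2 = 8, 0 <= x_i <= 3
Step 1: y^k = 0.0, reduced costs: (2.0, 11.0)
  x^k = (0.0, 0.0), subgradient = b - a^T x = 8.0
  y^{k+1} = 0.0 + 0.1*8.0 = 0.8
Step 2: y^k = 0.8, reduced costs: (1.2, 8.6)
  x^k = (0.0, 0.0), subgradient = b - a^T x = 8.0
  y^{k+1} = 0.8 + 0.1*8.0 = 1.6
Step 3: y^k = 1.6, reduced costs: (0.4, 6.2)
  x^k = (0.0, 0.0), subgradient = b - a^T x = 8.0
  y^{k+1} = 1.6 + 0.1*8.0 = 2.4
Dual objective at y_3 = 2.4: reduced costs (-0.4, 3.8), box minimizer x = (3.0, 0.0)
g(y_3) = b*y + (c1 - a1*y)*x1 + (c2 - a2*y)*x2 = 8*2.4 + (-0.4)*3.0 + 3.8*0.0 = 19.2 - 1.2 + 0.0 = 18.0


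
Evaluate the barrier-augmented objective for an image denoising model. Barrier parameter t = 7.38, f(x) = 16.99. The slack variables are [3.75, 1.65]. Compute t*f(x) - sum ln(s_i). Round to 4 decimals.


Step 1: Compute log-barrier.
ln values: [1.3218, 0.5008]
phi = -(1.3218 + 0.5008) = -1.8225
Step 2: Compute augmented objective.
t*f(x) = 7.38*16.99 = 125.3862
Total = 125.3862 - 1.8225 = 123.5637


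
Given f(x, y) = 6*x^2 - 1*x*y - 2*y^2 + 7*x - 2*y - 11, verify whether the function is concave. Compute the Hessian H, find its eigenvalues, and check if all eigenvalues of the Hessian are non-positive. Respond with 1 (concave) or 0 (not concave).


The Hessian of f(x,y) = 6*x^2 - 1*x*y - 2*y^2 + 7*x - 2*y - 11 is:
H = [[12, -1], [-1, -4]]
Trace = 12 - 4 = 8
Determinant = 12*-4 - (-1)^2 = -49
Discriminant = (8)^2 - 4*-49 = 260.0
Eigenvalues: lambda_1 = -4.0623, lambda_2 = 12.0623
The function is not concave.

0


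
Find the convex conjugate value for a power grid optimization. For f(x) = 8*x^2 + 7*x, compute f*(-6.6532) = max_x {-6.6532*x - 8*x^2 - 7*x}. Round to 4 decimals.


f*(y) = sup_x {y*x - a*x^2 - b*x} = sup_x {(y-b)*x - a*x^2}
FOC: (y - b) - 2a*x = 0 => x* = (y - b)/(2a)
x* = (-6.6532 - 7)/(2*8) = -0.8533
f*(-6.6532) = (y-b)^2/(4a) = (-6.6532 - 7)^2/(4*8)
= 186.4099/32 = 5.8253


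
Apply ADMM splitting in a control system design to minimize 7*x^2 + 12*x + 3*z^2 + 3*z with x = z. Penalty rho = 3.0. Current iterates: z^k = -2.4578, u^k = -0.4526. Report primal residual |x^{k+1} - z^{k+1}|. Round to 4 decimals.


ADMM iteration with rho = 3.0, z^k = -2.4578, u^k = -0.4526
Step 1: x-update.
Minimize 7*x^2 + 12*x + (3.0/2)*(x + 2.4578 - 0.4526)^2
FOC: (2*7 + 3.0)*x = -12 + 3.0*(-2.4578 + 0.4526)
x^{k+1} = -1.0597
Step 2: z-update.
Minimize 3*z^2 + 3*z + (3.0/2)*(-1.0597 - z - 0.4526)^2
FOC: (2*3 + 3.0)*z = -3 + 3.0*(-1.0597 - 0.4526)
z^{k+1} = -0.8374
Step 3: u-update.
u^{k+1} = -0.4526 - 1.0597 + 0.8374 = -0.6749
Step 4: Primal residual = |-1.0597 + 0.8374| = 0.2223


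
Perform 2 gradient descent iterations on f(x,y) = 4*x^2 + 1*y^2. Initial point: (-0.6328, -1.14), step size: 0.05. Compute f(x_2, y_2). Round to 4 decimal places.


Gradient descent on f(x,y) = 4*x^2 + 1*y^2.
Starting point: (-0.6328, -1.14), alpha = 0.05
Step 1: grad_x = 2*4*-0.6328 = -5.0624, grad_y = 2*1*-1.14 = -2.28
  x_1 = -0.6328 - 0.05*-5.0624 = -0.3797
  y_1 = -1.14 - 0.05*-2.28 = -1.026
Step 2: grad_x = 2*4*-0.3797 = -3.0374, grad_y = 2*1*-1.026 = -2.052
  x_2 = -0.3797 - 0.05*-3.0374 = -0.2278
  y_2 = -1.026 - 0.05*-2.052 = -0.9234
f(-0.2278, -0.9234) = 4*(-0.2278)^2 + 1*(-0.9234)^2 = 1.0603


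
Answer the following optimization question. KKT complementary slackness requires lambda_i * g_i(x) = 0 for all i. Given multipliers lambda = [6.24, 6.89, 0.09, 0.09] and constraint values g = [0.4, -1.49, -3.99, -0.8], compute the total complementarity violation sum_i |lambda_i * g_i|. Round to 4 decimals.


KKT complementary slackness check:
lambda_1 * g_1 = 6.24 * 0.4 = 2.496
lambda_2 * g_2 = 6.89 * -1.49 = -10.2661
lambda_3 * g_3 = 0.09 * -3.99 = -0.3591
lambda_4 * g_4 = 0.09 * -0.8 = -0.072
Total violation = 2.496 + 10.2661 + 0.3591 + 0.072 = 13.1932


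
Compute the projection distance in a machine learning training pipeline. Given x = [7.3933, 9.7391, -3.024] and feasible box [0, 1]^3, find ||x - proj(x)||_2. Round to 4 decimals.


Project each component onto [0, 1].
clip(7.3933) = 1.0, clip(9.7391) = 1.0, clip(-3.024) = 0.0
Projection = [1.0, 1.0, 0.0]
Squared diffs: [40.8743, 76.3719, 9.1446]
Distance = sqrt(126.3908) = 11.2424


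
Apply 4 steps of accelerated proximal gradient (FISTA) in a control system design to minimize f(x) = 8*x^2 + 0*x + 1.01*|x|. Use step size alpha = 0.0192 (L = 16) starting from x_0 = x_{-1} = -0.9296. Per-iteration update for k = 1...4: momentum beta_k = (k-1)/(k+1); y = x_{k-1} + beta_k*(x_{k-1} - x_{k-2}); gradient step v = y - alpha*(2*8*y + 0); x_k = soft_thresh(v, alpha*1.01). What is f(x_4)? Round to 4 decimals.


FISTA on f(x) = 8*x^2 + 0*x + 1.01*|x|
L = 16, alpha = 0.0192
Iteration 1: beta = 0.0, y = -0.9296 + 0.0*(-0.9296 + 0.9296) = -0.9296
  grad(y) = -14.8736, v = y - alpha*grad = -0.644
  prox(v) = soft_thresh(-0.644, 0.0194) = -0.6246
Iteration 2: beta = 0.3333, y = -0.6246 + 0.3333*(-0.6246 + 0.9296) = -0.523
  grad(y) = -8.3677, v = y - alpha*grad = -0.3623
  prox(v) = soft_thresh(-0.3623, 0.0194) = -0.3429
Iteration 3: beta = 0.5, y = -0.3429 + 0.5*(-0.3429 + 0.6246) = -0.2021
  grad(y) = -3.2332, v = y - alpha*grad = -0.14
  prox(v) = soft_thresh(-0.14, 0.0194) = -0.1206
Iteration 4: beta = 0.6, y = -0.1206 + 0.6*(-0.1206 + 0.3429) = 0.0128
  grad(y) = 0.2046, v = y - alpha*grad = 0.0089
  prox(v) = soft_thresh(0.0089, 0.0194) = 0.0
f(x_4) = 8*0.0^2 + 0*0.0 + 1.01*|0.0| = 0.0


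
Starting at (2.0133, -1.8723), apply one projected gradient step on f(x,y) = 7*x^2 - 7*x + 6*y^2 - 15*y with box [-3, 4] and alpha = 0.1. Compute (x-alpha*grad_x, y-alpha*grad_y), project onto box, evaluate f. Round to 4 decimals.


Step 1: Compute gradient at (2.0133, -1.8723).
grad_x = 2*7*2.0133 - 7 = 21.1862
grad_y = 2*6*-1.8723 - 15 = -37.4676
Step 2: Gradient step.
x_raw = 2.0133 - 0.1*21.1862 = -0.1053
y_raw = -1.8723 - 0.1*-37.4676 = 1.8745
Step 3: Project onto [-3, 4].
x_proj = clip(-0.1053) = -0.1053
y_proj = clip(1.8745) = 1.8745
Step 4: Evaluate f.
f(-0.1053, 1.8745) = -6.2204


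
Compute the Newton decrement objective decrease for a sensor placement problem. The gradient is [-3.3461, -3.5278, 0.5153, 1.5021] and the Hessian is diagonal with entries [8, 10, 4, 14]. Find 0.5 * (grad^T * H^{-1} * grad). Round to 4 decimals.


Step 1: H is diagonal, so H^(-1) * g = [-0.4183, -0.3528, 0.1288, 0.1073].
Step 2: g^T H^(-1) g = sum_i g_i^2 / H_ii
  = (-3.3461)^2/8 + (-3.5278)^2/10 + (0.5153)^2/4 + (1.5021)^2/14
  = 1.3995 + 1.2445 + 0.0664 + 0.1612 = 2.8716
Step 3: Objective decrease = 0.5 * g^T H^(-1) g = 1.4358


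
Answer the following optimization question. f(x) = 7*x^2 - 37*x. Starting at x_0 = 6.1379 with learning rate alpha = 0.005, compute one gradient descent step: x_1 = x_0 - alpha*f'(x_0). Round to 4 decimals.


We compute the gradient at x_0 and apply the update.
f'(x) = 14*x - 37
f'(6.1379) = 14*6.1379 - 37 = 48.9306
x_1 = 6.1379 - 0.005*48.9306 = 5.8932


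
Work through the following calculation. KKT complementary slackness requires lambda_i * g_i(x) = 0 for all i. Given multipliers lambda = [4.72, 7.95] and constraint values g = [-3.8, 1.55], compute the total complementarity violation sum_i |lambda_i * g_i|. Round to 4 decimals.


KKT complementary slackness check:
lambda_1 * g_1 = 4.72 * -3.8 = -17.936
lambda_2 * g_2 = 7.95 * 1.55 = 12.3225
Total violation = 17.936 + 12.3225 = 30.2585


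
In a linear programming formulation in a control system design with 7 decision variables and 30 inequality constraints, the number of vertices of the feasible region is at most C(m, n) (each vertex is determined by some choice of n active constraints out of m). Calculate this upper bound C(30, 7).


Each vertex corresponds to some choice of n active constraints out of m, so the number of vertices is at most C(m, n) = m! / (n!(m-n)!).
m = 30, n = 7
Numerator: 30 * 29 * 28 * 27 * 26 * 25 * 24
Denominator: 7! = 5040
C(30, 7) = 2035800


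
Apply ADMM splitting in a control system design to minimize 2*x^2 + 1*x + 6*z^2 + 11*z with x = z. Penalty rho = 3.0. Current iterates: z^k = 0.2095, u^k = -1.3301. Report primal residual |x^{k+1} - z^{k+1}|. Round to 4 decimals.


ADMM iteration with rho = 3.0, z^k = 0.2095, u^k = -1.3301
Step 1: x-update.
Minimize 2*x^2 + 1*x + (3.0/2)*(x - 0.2095 - 1.3301)^2
FOC: (2*2 + 3.0)*x = -1 + 3.0*(0.2095 + 1.3301)
x^{k+1} = 0.517
Step 2: z-update.
Minimize 6*z^2 + 11*z + (3.0/2)*(0.517 - z - 1.3301)^2
FOC: (2*6 + 3.0)*z = -11 + 3.0*(0.517 - 1.3301)
z^{k+1} = -0.896
Step 3: u-update.
u^{k+1} = -1.3301 + 0.517 + 0.896 = 0.0828
Step 4: Primal residual = |0.517 + 0.896| = 1.4129


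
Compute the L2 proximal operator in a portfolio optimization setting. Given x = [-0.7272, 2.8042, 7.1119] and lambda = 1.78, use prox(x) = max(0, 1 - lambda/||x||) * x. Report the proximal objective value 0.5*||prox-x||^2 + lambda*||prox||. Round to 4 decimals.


Step 1: Compute ||x||.
||x|| = 7.6793
Step 2: Compute scaling factor.
scale = max(0, 1 - 1.78/7.6793) = 0.7682
Step 3: prox(x) = [-0.5586, 2.1542, 5.4634]
||prox(x)|| = 5.8993
Step 4: Proximal objective.
0.5*||prox-x||^2 = 1.5842
lambda*||prox|| = 10.5008
Total = 12.0849


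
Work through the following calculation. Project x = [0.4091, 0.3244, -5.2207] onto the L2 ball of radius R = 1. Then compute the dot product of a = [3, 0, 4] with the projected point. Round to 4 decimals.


Step 1: Compute ||x|| (intermediates to 6 decimals).
||x|| = sqrt(0.4091^2 + 0.3244^2 + (-5.2207)^2) = 5.246742
Step 2: Project.
Since ||x|| > R, scale = R/||x|| = 1/5.246742 = 0.190594, proj(x) = scale * x
proj(x) = [0.077972, 0.061829, -0.995034]
Step 3: Dot product.
a^T * proj(x) = 3*0.077972 + 0*0.061829 + 4*(-0.995034) = -3.7462


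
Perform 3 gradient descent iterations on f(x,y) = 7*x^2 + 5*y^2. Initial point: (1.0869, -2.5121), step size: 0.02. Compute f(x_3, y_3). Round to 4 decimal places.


Gradient descent on f(x,y) = 7*x^2 + 5*y^2.
Starting point: (1.0869, -2.5121), alpha = 0.02
Step 1: grad_x = 2*7*1.0869 = 15.2166, grad_y = 2*5*-2.5121 = -25.121
  x_1 = 1.0869 - 0.02*15.2166 = 0.7826
  y_1 = -2.5121 - 0.02*-25.121 = -2.0097
Step 2: grad_x = 2*7*0.7826 = 10.956, grad_y = 2*5*-2.0097 = -20.0968
  x_2 = 0.7826 - 0.02*10.956 = 0.5634
  y_2 = -2.0097 - 0.02*-20.0968 = -1.6077
Step 3: grad_x = 2*7*0.5634 = 7.8883, grad_y = 2*5*-1.6077 = -16.0774
  x_3 = 0.5634 - 0.02*7.8883 = 0.4057
  y_3 = -1.6077 - 0.02*-16.0774 = -1.2862
f(0.4057, -1.2862) = 7*0.4057^2 + 5*(-1.2862)^2 = 9.4235


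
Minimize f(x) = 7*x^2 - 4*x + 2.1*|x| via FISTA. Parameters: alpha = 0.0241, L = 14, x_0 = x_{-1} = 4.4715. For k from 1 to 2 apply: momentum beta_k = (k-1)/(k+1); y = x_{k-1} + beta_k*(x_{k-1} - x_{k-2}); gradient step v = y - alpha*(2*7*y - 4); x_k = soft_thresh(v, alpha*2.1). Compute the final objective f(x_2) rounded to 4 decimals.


FISTA on f(x) = 7*x^2 - 4*x + 2.1*|x|
L = 14, alpha = 0.0241
Iteration 1: beta = 0.0, y = 4.4715 + 0.0*(4.4715 - 4.4715) = 4.4715
  grad(y) = 58.601, v = y - alpha*grad = 3.0592
  prox(v) = soft_thresh(3.0592, 0.0506) = 3.0086
Iteration 2: beta = 0.3333, y = 3.0086 + 0.3333*(3.0086 - 4.4715) = 2.521
  grad(y) = 31.2936, v = y - alpha*grad = 1.7668
  prox(v) = soft_thresh(1.7668, 0.0506) = 1.7162
f(x_2) = 7*1.7162^2 - 4*1.7162 + 2.1*|1.7162| = 17.3563
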